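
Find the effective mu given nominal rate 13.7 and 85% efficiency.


Effective rate = mu * efficiency = 13.7 * 0.85 = 11.65 per hour

11.65 per hour


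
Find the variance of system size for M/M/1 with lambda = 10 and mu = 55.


rho = 10/55; Var(N) = rho/(1-rho)^2 = 0.27

0.27


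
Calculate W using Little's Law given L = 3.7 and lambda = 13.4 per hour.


W = L / lambda = 3.7 / 13.4 = 0.2761 hours

0.2761 hours


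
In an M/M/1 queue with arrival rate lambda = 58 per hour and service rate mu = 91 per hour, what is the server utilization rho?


rho = lambda/mu = 58/91 = 0.6374

0.6374


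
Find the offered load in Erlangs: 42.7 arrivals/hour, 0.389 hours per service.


Offered load a = lambda * E[S] = 42.7 * 0.389 = 16.61 Erlangs

16.61 Erlangs


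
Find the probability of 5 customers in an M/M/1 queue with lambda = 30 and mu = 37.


rho = 30/37; P(n) = (1-rho)*rho^n = (1-30/37)*(30/37)^5 = 0.0663

0.0663


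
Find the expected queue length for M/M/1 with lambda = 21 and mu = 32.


rho = 21/32; Lq = rho^2/(1-rho) = 1.25

1.25


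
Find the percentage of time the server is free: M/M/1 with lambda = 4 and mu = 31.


Idle fraction = (1 - rho) * 100 = (1 - 4/31) * 100 = 87.1%

87.1%


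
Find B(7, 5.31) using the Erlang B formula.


B(N,A) = (A^N/N!) / sum(A^k/k!, k=0..N) with N=7, A=5.31 = 0.1402

0.1402


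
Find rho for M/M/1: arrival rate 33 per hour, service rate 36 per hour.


rho = lambda/mu = 33/36 = 0.9167

0.9167


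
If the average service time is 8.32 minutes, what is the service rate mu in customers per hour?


mu = 60 / avg_service_time = 60 / 8.32 = 7.21 per hour

7.21 per hour


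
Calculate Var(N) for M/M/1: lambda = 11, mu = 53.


rho = 11/53; Var(N) = rho/(1-rho)^2 = 0.33

0.33


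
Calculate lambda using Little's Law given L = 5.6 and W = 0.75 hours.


lambda = L / W = 5.6 / 0.75 = 7.47 per hour

7.47 per hour


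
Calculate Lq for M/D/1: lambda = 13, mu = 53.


M/D/1: Lq = rho^2 / (2*(1-rho)) where rho = 13/53; Lq = 0.04

0.04


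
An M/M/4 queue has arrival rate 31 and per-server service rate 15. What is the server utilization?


rho = lambda/(c*mu) = 31/(4*15) = 0.5167

0.5167


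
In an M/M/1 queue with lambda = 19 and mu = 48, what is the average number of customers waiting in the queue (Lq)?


rho = 19/48; Lq = rho^2/(1-rho) = 0.26

0.26


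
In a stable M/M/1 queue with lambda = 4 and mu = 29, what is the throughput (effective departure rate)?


For a stable queue (lambda < mu), throughput = lambda = 4 per hour

4 per hour


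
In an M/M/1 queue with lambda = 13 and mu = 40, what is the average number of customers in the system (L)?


rho = 13/40; L = rho/(1-rho) = 0.48

0.48


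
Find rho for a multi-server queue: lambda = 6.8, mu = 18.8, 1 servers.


rho = lambda / (c * mu) = 6.8 / (1 * 18.8) = 0.3617

0.3617


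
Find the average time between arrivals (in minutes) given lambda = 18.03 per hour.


Mean interarrival time = 60/lambda = 60/18.03 = 3.33 minutes

3.33 minutes


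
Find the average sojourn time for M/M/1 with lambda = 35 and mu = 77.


W = 1/(mu - lambda) = 1/(77 - 35) = 0.0238 hours

0.0238 hours


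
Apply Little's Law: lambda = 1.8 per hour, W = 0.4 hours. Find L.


L = lambda * W = 1.8 * 0.4 = 0.72

0.72


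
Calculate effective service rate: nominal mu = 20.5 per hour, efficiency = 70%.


Effective rate = mu * efficiency = 20.5 * 0.7 = 14.35 per hour

14.35 per hour


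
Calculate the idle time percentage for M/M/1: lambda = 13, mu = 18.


Idle fraction = (1 - rho) * 100 = (1 - 13/18) * 100 = 27.8%

27.8%


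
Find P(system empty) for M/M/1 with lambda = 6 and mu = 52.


P0 = 1 - rho = 1 - 6/52 = 0.8846

0.8846


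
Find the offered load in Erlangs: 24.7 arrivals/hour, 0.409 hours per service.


Offered load a = lambda * E[S] = 24.7 * 0.409 = 10.1 Erlangs

10.1 Erlangs


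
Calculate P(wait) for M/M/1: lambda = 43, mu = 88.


P(wait) = rho = lambda/mu = 43/88 = 0.4886

0.4886


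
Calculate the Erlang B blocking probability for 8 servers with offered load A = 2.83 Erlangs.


B(N,A) = (A^N/N!) / sum(A^k/k!, k=0..N) with N=8, A=2.83 = 0.006

0.006


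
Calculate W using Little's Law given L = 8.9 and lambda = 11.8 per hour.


W = L / lambda = 8.9 / 11.8 = 0.7542 hours

0.7542 hours


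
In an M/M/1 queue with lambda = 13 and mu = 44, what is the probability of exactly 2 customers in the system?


rho = 13/44; P(n) = (1-rho)*rho^n = (1-13/44)*(13/44)^2 = 0.0615

0.0615


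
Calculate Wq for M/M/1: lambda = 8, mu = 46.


rho = 8/46; Wq = rho/(mu - lambda) = 0.0046 hours

0.0046 hours


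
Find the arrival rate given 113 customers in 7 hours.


lambda = total arrivals / time = 113 / 7 = 16.14 per hour

16.14 per hour


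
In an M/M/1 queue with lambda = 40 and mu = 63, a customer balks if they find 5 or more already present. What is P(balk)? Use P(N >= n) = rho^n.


P(N >= 5) = rho^5 = (40/63)^5 = 0.1032

0.1032


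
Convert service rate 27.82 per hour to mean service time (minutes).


Mean service time = 60/mu = 60/27.82 = 2.16 minutes

2.16 minutes


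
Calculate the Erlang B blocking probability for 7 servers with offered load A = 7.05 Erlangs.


B(N,A) = (A^N/N!) / sum(A^k/k!, k=0..N) with N=7, A=7.05 = 0.252

0.252


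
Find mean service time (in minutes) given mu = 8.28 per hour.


Mean service time = 60/mu = 60/8.28 = 7.25 minutes

7.25 minutes


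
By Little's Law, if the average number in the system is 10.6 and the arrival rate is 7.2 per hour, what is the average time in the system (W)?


W = L / lambda = 10.6 / 7.2 = 1.4722 hours

1.4722 hours


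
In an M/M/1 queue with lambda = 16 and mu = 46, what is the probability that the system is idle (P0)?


P0 = 1 - rho = 1 - 16/46 = 0.6522

0.6522


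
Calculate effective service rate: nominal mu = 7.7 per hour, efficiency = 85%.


Effective rate = mu * efficiency = 7.7 * 0.85 = 6.55 per hour

6.55 per hour


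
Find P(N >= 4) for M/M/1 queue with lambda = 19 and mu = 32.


P(N >= 4) = rho^4 = (19/32)^4 = 0.1243

0.1243


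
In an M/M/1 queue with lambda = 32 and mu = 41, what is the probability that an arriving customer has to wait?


P(wait) = rho = lambda/mu = 32/41 = 0.7805

0.7805


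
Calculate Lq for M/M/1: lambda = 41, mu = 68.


rho = 41/68; Lq = rho^2/(1-rho) = 0.92

0.92


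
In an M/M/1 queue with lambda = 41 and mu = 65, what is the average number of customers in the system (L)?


rho = 41/65; L = rho/(1-rho) = 1.71

1.71


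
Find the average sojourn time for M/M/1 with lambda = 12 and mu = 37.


W = 1/(mu - lambda) = 1/(37 - 12) = 0.04 hours

0.04 hours


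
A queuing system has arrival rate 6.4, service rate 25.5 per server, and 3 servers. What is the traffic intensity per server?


rho = lambda / (c * mu) = 6.4 / (3 * 25.5) = 0.0837

0.0837


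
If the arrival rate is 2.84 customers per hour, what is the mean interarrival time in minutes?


Mean interarrival time = 60/lambda = 60/2.84 = 21.13 minutes

21.13 minutes


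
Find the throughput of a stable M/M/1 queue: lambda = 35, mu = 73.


For a stable queue (lambda < mu), throughput = lambda = 35 per hour

35 per hour


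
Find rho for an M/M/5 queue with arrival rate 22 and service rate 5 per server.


rho = lambda/(c*mu) = 22/(5*5) = 0.88

0.88


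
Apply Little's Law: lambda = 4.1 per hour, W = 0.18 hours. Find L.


L = lambda * W = 4.1 * 0.18 = 0.74

0.74


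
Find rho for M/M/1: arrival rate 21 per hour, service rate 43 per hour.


rho = lambda/mu = 21/43 = 0.4884

0.4884


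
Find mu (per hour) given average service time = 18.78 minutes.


mu = 60 / avg_service_time = 60 / 18.78 = 3.19 per hour

3.19 per hour


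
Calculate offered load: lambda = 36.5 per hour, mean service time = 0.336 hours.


Offered load a = lambda * E[S] = 36.5 * 0.336 = 12.26 Erlangs

12.26 Erlangs


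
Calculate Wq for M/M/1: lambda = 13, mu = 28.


rho = 13/28; Wq = rho/(mu - lambda) = 0.031 hours

0.031 hours


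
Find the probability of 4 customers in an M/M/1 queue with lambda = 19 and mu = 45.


rho = 19/45; P(n) = (1-rho)*rho^n = (1-19/45)*(19/45)^4 = 0.0184

0.0184


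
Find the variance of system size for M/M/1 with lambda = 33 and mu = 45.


rho = 33/45; Var(N) = rho/(1-rho)^2 = 10.31

10.31


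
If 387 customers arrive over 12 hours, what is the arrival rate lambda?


lambda = total arrivals / time = 387 / 12 = 32.25 per hour

32.25 per hour


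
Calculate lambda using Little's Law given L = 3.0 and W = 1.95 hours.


lambda = L / W = 3.0 / 1.95 = 1.54 per hour

1.54 per hour


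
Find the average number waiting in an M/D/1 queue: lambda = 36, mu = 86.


M/D/1: Lq = rho^2 / (2*(1-rho)) where rho = 36/86; Lq = 0.15

0.15


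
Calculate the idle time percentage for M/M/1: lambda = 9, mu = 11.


Idle fraction = (1 - rho) * 100 = (1 - 9/11) * 100 = 18.2%

18.2%


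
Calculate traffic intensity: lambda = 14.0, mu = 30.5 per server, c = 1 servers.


rho = lambda / (c * mu) = 14.0 / (1 * 30.5) = 0.459

0.459


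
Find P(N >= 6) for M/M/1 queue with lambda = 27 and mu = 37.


P(N >= 6) = rho^6 = (27/37)^6 = 0.151

0.151


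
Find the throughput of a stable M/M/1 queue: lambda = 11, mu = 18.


For a stable queue (lambda < mu), throughput = lambda = 11 per hour

11 per hour


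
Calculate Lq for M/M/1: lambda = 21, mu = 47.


rho = 21/47; Lq = rho^2/(1-rho) = 0.36

0.36


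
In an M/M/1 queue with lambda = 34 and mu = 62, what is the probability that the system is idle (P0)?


P0 = 1 - rho = 1 - 34/62 = 0.4516

0.4516


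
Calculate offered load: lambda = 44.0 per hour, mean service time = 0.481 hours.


Offered load a = lambda * E[S] = 44.0 * 0.481 = 21.16 Erlangs

21.16 Erlangs


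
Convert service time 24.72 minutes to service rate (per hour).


mu = 60 / avg_service_time = 60 / 24.72 = 2.43 per hour

2.43 per hour


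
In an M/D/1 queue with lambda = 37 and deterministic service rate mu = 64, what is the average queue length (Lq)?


M/D/1: Lq = rho^2 / (2*(1-rho)) where rho = 37/64; Lq = 0.4

0.4


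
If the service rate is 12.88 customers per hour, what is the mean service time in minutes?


Mean service time = 60/mu = 60/12.88 = 4.66 minutes

4.66 minutes


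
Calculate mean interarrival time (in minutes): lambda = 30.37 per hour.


Mean interarrival time = 60/lambda = 60/30.37 = 1.98 minutes

1.98 minutes


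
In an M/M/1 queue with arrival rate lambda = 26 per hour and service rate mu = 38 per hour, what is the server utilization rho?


rho = lambda/mu = 26/38 = 0.6842

0.6842


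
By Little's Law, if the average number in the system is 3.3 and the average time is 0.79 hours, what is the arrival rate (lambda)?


lambda = L / W = 3.3 / 0.79 = 4.18 per hour

4.18 per hour


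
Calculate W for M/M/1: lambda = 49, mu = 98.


W = 1/(mu - lambda) = 1/(98 - 49) = 0.0204 hours

0.0204 hours


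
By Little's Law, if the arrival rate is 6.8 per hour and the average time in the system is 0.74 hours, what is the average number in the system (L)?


L = lambda * W = 6.8 * 0.74 = 5.03

5.03


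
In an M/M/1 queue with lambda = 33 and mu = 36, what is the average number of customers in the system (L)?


rho = 33/36; L = rho/(1-rho) = 11.0

11.0


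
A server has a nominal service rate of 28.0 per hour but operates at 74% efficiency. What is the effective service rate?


Effective rate = mu * efficiency = 28.0 * 0.74 = 20.72 per hour

20.72 per hour


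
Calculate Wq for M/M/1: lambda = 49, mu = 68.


rho = 49/68; Wq = rho/(mu - lambda) = 0.0379 hours

0.0379 hours


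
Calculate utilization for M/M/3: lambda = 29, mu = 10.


rho = lambda/(c*mu) = 29/(3*10) = 0.9667

0.9667


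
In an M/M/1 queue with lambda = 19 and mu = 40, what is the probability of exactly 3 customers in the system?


rho = 19/40; P(n) = (1-rho)*rho^n = (1-19/40)*(19/40)^3 = 0.0563

0.0563


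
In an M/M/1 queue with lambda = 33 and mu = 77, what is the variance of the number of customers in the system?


rho = 33/77; Var(N) = rho/(1-rho)^2 = 1.31

1.31


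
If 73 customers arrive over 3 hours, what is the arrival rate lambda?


lambda = total arrivals / time = 73 / 3 = 24.33 per hour

24.33 per hour


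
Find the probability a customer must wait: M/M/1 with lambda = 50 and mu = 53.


P(wait) = rho = lambda/mu = 50/53 = 0.9434

0.9434


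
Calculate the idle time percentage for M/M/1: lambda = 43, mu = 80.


Idle fraction = (1 - rho) * 100 = (1 - 43/80) * 100 = 46.3%

46.3%


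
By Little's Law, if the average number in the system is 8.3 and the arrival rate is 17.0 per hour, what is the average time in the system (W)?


W = L / lambda = 8.3 / 17.0 = 0.4882 hours

0.4882 hours


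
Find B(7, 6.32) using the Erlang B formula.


B(N,A) = (A^N/N!) / sum(A^k/k!, k=0..N) with N=7, A=6.32 = 0.2058

0.2058


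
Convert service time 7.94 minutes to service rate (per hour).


mu = 60 / avg_service_time = 60 / 7.94 = 7.56 per hour

7.56 per hour


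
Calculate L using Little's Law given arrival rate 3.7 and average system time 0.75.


L = lambda * W = 3.7 * 0.75 = 2.78

2.78


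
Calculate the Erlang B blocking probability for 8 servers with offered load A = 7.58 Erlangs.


B(N,A) = (A^N/N!) / sum(A^k/k!, k=0..N) with N=8, A=7.58 = 0.212

0.212


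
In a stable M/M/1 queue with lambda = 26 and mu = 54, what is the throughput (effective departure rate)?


For a stable queue (lambda < mu), throughput = lambda = 26 per hour

26 per hour


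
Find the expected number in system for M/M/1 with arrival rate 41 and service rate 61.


rho = 41/61; L = rho/(1-rho) = 2.05

2.05


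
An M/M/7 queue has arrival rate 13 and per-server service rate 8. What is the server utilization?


rho = lambda/(c*mu) = 13/(7*8) = 0.2321

0.2321


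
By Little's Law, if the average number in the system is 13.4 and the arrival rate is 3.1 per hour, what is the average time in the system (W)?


W = L / lambda = 13.4 / 3.1 = 4.3226 hours

4.3226 hours


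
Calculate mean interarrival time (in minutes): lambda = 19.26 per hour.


Mean interarrival time = 60/lambda = 60/19.26 = 3.12 minutes

3.12 minutes


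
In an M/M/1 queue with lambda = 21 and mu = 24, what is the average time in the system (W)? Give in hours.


W = 1/(mu - lambda) = 1/(24 - 21) = 0.3333 hours

0.3333 hours


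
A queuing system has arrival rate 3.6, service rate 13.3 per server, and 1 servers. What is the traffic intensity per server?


rho = lambda / (c * mu) = 3.6 / (1 * 13.3) = 0.2707

0.2707


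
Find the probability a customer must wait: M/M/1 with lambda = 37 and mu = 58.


P(wait) = rho = lambda/mu = 37/58 = 0.6379

0.6379


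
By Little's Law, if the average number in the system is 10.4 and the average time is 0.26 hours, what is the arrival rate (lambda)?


lambda = L / W = 10.4 / 0.26 = 40.0 per hour

40.0 per hour


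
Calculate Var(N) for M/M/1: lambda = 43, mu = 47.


rho = 43/47; Var(N) = rho/(1-rho)^2 = 126.31

126.31


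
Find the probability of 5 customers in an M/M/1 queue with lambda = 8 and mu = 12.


rho = 8/12; P(n) = (1-rho)*rho^n = (1-8/12)*(8/12)^5 = 0.0439

0.0439


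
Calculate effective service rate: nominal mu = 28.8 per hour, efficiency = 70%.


Effective rate = mu * efficiency = 28.8 * 0.7 = 20.16 per hour

20.16 per hour


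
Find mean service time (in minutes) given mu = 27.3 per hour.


Mean service time = 60/mu = 60/27.3 = 2.2 minutes

2.2 minutes


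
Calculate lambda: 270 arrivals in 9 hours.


lambda = total arrivals / time = 270 / 9 = 30.0 per hour

30.0 per hour


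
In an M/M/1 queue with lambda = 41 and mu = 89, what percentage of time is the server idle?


Idle fraction = (1 - rho) * 100 = (1 - 41/89) * 100 = 53.9%

53.9%


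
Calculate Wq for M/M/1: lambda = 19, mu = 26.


rho = 19/26; Wq = rho/(mu - lambda) = 0.1044 hours

0.1044 hours


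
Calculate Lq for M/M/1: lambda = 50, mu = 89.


rho = 50/89; Lq = rho^2/(1-rho) = 0.72

0.72


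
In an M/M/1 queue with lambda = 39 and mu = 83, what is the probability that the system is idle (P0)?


P0 = 1 - rho = 1 - 39/83 = 0.5301

0.5301


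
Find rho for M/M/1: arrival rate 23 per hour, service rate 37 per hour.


rho = lambda/mu = 23/37 = 0.6216

0.6216


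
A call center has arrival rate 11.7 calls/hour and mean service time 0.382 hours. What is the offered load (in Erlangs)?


Offered load a = lambda * E[S] = 11.7 * 0.382 = 4.47 Erlangs

4.47 Erlangs


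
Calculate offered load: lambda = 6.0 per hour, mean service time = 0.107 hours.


Offered load a = lambda * E[S] = 6.0 * 0.107 = 0.64 Erlangs

0.64 Erlangs


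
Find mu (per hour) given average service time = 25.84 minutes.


mu = 60 / avg_service_time = 60 / 25.84 = 2.32 per hour

2.32 per hour


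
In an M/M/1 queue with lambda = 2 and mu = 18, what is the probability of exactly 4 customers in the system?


rho = 2/18; P(n) = (1-rho)*rho^n = (1-2/18)*(2/18)^4 = 0.0001

0.0001


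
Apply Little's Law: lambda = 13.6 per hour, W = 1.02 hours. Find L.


L = lambda * W = 13.6 * 1.02 = 13.87

13.87


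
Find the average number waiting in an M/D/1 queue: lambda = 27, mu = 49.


M/D/1: Lq = rho^2 / (2*(1-rho)) where rho = 27/49; Lq = 0.34

0.34


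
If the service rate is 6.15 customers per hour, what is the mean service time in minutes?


Mean service time = 60/mu = 60/6.15 = 9.76 minutes

9.76 minutes


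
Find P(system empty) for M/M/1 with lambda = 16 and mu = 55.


P0 = 1 - rho = 1 - 16/55 = 0.7091

0.7091


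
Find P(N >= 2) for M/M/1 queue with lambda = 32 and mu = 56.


P(N >= 2) = rho^2 = (32/56)^2 = 0.3265

0.3265


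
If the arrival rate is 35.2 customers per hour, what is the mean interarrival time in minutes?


Mean interarrival time = 60/lambda = 60/35.2 = 1.7 minutes

1.7 minutes


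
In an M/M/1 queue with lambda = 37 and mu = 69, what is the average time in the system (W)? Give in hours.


W = 1/(mu - lambda) = 1/(69 - 37) = 0.0313 hours

0.0313 hours


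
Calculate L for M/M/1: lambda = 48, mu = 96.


rho = 48/96; L = rho/(1-rho) = 1.0

1.0


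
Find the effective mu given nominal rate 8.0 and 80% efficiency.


Effective rate = mu * efficiency = 8.0 * 0.8 = 6.4 per hour

6.4 per hour


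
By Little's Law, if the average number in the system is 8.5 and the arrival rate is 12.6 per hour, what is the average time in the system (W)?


W = L / lambda = 8.5 / 12.6 = 0.6746 hours

0.6746 hours


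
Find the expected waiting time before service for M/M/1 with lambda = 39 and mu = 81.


rho = 39/81; Wq = rho/(mu - lambda) = 0.0115 hours

0.0115 hours


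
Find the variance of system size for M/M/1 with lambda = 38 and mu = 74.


rho = 38/74; Var(N) = rho/(1-rho)^2 = 2.17

2.17


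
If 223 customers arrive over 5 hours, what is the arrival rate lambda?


lambda = total arrivals / time = 223 / 5 = 44.6 per hour

44.6 per hour


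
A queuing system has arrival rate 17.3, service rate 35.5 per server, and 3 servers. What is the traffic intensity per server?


rho = lambda / (c * mu) = 17.3 / (3 * 35.5) = 0.1624

0.1624


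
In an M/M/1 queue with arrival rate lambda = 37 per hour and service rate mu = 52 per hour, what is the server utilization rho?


rho = lambda/mu = 37/52 = 0.7115

0.7115


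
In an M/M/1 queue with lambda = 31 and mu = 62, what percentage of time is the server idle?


Idle fraction = (1 - rho) * 100 = (1 - 31/62) * 100 = 50.0%

50.0%


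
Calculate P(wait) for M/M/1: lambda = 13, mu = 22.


P(wait) = rho = lambda/mu = 13/22 = 0.5909

0.5909


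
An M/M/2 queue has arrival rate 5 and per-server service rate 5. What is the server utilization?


rho = lambda/(c*mu) = 5/(2*5) = 0.5

0.5


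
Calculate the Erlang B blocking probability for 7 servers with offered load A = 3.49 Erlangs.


B(N,A) = (A^N/N!) / sum(A^k/k!, k=0..N) with N=7, A=3.49 = 0.0392

0.0392


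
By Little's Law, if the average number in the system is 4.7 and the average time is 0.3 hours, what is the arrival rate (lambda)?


lambda = L / W = 4.7 / 0.3 = 15.67 per hour

15.67 per hour


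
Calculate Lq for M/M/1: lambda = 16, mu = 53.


rho = 16/53; Lq = rho^2/(1-rho) = 0.13

0.13


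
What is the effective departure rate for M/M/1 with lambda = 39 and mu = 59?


For a stable queue (lambda < mu), throughput = lambda = 39 per hour

39 per hour


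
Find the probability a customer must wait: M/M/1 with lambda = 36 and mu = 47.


P(wait) = rho = lambda/mu = 36/47 = 0.766

0.766


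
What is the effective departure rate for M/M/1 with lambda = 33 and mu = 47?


For a stable queue (lambda < mu), throughput = lambda = 33 per hour

33 per hour


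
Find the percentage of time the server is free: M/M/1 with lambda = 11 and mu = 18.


Idle fraction = (1 - rho) * 100 = (1 - 11/18) * 100 = 38.9%

38.9%


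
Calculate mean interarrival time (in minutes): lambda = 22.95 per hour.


Mean interarrival time = 60/lambda = 60/22.95 = 2.61 minutes

2.61 minutes


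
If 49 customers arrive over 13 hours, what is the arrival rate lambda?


lambda = total arrivals / time = 49 / 13 = 3.77 per hour

3.77 per hour


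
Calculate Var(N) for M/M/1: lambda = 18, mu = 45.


rho = 18/45; Var(N) = rho/(1-rho)^2 = 1.11

1.11


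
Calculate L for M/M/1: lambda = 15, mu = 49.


rho = 15/49; L = rho/(1-rho) = 0.44

0.44


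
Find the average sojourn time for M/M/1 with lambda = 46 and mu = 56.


W = 1/(mu - lambda) = 1/(56 - 46) = 0.1 hours

0.1 hours


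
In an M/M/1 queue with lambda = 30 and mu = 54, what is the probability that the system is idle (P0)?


P0 = 1 - rho = 1 - 30/54 = 0.4444

0.4444


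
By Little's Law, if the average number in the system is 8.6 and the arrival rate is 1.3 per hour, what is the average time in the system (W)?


W = L / lambda = 8.6 / 1.3 = 6.6154 hours

6.6154 hours


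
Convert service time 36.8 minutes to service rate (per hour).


mu = 60 / avg_service_time = 60 / 36.8 = 1.63 per hour

1.63 per hour


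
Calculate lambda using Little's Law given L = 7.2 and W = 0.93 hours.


lambda = L / W = 7.2 / 0.93 = 7.74 per hour

7.74 per hour


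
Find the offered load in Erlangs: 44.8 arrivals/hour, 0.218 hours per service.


Offered load a = lambda * E[S] = 44.8 * 0.218 = 9.77 Erlangs

9.77 Erlangs


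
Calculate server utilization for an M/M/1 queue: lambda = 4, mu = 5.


rho = lambda/mu = 4/5 = 0.8

0.8


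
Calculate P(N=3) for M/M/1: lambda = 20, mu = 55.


rho = 20/55; P(n) = (1-rho)*rho^n = (1-20/55)*(20/55)^3 = 0.0306

0.0306


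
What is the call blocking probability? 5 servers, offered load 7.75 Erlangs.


B(N,A) = (A^N/N!) / sum(A^k/k!, k=0..N) with N=5, A=7.75 = 0.4663

0.4663


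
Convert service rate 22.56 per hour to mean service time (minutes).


Mean service time = 60/mu = 60/22.56 = 2.66 minutes

2.66 minutes


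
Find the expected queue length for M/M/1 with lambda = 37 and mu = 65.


rho = 37/65; Lq = rho^2/(1-rho) = 0.75

0.75


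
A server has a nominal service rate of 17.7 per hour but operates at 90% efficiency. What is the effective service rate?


Effective rate = mu * efficiency = 17.7 * 0.9 = 15.93 per hour

15.93 per hour


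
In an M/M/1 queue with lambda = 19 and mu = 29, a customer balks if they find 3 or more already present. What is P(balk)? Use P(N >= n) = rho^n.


P(N >= 3) = rho^3 = (19/29)^3 = 0.2812

0.2812


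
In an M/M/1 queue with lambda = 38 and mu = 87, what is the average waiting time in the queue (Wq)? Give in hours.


rho = 38/87; Wq = rho/(mu - lambda) = 0.0089 hours

0.0089 hours


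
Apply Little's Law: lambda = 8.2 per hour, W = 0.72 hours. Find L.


L = lambda * W = 8.2 * 0.72 = 5.9

5.9


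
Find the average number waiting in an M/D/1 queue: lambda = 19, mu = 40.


M/D/1: Lq = rho^2 / (2*(1-rho)) where rho = 19/40; Lq = 0.21

0.21


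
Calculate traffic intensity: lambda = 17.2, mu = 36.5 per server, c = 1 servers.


rho = lambda / (c * mu) = 17.2 / (1 * 36.5) = 0.4712

0.4712


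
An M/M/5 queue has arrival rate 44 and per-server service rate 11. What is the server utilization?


rho = lambda/(c*mu) = 44/(5*11) = 0.8

0.8


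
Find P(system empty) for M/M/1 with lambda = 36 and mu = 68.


P0 = 1 - rho = 1 - 36/68 = 0.4706

0.4706


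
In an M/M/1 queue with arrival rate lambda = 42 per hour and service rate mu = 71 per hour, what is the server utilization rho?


rho = lambda/mu = 42/71 = 0.5915

0.5915


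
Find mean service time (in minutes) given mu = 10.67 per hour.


Mean service time = 60/mu = 60/10.67 = 5.62 minutes

5.62 minutes


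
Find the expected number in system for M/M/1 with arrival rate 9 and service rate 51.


rho = 9/51; L = rho/(1-rho) = 0.21

0.21


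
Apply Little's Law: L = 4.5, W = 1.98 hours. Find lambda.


lambda = L / W = 4.5 / 1.98 = 2.27 per hour

2.27 per hour


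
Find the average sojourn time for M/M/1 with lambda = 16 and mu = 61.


W = 1/(mu - lambda) = 1/(61 - 16) = 0.0222 hours

0.0222 hours


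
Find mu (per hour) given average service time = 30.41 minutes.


mu = 60 / avg_service_time = 60 / 30.41 = 1.97 per hour

1.97 per hour


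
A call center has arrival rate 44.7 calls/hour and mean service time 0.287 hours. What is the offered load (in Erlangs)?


Offered load a = lambda * E[S] = 44.7 * 0.287 = 12.83 Erlangs

12.83 Erlangs


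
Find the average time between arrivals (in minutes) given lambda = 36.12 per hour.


Mean interarrival time = 60/lambda = 60/36.12 = 1.66 minutes

1.66 minutes


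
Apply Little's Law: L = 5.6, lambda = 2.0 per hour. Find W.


W = L / lambda = 5.6 / 2.0 = 2.8 hours

2.8 hours


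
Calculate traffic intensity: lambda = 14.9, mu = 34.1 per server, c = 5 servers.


rho = lambda / (c * mu) = 14.9 / (5 * 34.1) = 0.0874

0.0874


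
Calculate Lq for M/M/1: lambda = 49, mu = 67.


rho = 49/67; Lq = rho^2/(1-rho) = 1.99

1.99


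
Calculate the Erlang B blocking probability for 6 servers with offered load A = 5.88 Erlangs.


B(N,A) = (A^N/N!) / sum(A^k/k!, k=0..N) with N=6, A=5.88 = 0.2565

0.2565


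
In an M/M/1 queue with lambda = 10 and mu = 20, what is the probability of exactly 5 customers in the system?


rho = 10/20; P(n) = (1-rho)*rho^n = (1-10/20)*(10/20)^5 = 0.0156

0.0156


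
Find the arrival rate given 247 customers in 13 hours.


lambda = total arrivals / time = 247 / 13 = 19.0 per hour

19.0 per hour


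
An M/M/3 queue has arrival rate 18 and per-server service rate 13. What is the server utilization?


rho = lambda/(c*mu) = 18/(3*13) = 0.4615

0.4615


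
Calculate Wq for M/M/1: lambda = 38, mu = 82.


rho = 38/82; Wq = rho/(mu - lambda) = 0.0105 hours

0.0105 hours


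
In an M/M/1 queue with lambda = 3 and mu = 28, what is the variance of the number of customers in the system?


rho = 3/28; Var(N) = rho/(1-rho)^2 = 0.13

0.13


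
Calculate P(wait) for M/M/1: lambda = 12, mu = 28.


P(wait) = rho = lambda/mu = 12/28 = 0.4286

0.4286


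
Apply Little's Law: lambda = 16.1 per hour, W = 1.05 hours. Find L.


L = lambda * W = 16.1 * 1.05 = 16.91

16.91


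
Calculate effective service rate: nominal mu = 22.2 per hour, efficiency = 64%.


Effective rate = mu * efficiency = 22.2 * 0.64 = 14.21 per hour

14.21 per hour


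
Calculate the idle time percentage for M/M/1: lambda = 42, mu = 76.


Idle fraction = (1 - rho) * 100 = (1 - 42/76) * 100 = 44.7%

44.7%


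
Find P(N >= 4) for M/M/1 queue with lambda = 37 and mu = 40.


P(N >= 4) = rho^4 = (37/40)^4 = 0.7321

0.7321


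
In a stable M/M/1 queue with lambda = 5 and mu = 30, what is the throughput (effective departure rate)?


For a stable queue (lambda < mu), throughput = lambda = 5 per hour

5 per hour


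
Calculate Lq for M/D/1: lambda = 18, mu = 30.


M/D/1: Lq = rho^2 / (2*(1-rho)) where rho = 18/30; Lq = 0.45

0.45


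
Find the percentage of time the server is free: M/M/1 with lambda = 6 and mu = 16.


Idle fraction = (1 - rho) * 100 = (1 - 6/16) * 100 = 62.5%

62.5%


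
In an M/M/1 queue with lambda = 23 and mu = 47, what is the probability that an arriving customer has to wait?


P(wait) = rho = lambda/mu = 23/47 = 0.4894

0.4894


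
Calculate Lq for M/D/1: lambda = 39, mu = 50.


M/D/1: Lq = rho^2 / (2*(1-rho)) where rho = 39/50; Lq = 1.38

1.38


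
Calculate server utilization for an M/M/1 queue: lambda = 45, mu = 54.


rho = lambda/mu = 45/54 = 0.8333

0.8333


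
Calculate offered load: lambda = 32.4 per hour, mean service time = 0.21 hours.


Offered load a = lambda * E[S] = 32.4 * 0.21 = 6.8 Erlangs

6.8 Erlangs


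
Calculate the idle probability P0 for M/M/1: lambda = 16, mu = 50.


P0 = 1 - rho = 1 - 16/50 = 0.68

0.68


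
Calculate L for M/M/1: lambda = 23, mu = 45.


rho = 23/45; L = rho/(1-rho) = 1.05

1.05


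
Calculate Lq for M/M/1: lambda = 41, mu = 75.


rho = 41/75; Lq = rho^2/(1-rho) = 0.66

0.66


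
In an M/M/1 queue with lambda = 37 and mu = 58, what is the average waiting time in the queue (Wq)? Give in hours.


rho = 37/58; Wq = rho/(mu - lambda) = 0.0304 hours

0.0304 hours


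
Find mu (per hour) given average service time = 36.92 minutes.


mu = 60 / avg_service_time = 60 / 36.92 = 1.63 per hour

1.63 per hour


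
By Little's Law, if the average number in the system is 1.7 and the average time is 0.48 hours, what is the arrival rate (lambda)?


lambda = L / W = 1.7 / 0.48 = 3.54 per hour

3.54 per hour


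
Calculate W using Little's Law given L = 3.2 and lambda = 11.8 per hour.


W = L / lambda = 3.2 / 11.8 = 0.2712 hours

0.2712 hours


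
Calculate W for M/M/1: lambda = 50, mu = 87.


W = 1/(mu - lambda) = 1/(87 - 50) = 0.027 hours

0.027 hours


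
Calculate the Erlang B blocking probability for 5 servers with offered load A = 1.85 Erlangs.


B(N,A) = (A^N/N!) / sum(A^k/k!, k=0..N) with N=5, A=1.85 = 0.0287

0.0287


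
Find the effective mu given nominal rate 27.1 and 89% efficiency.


Effective rate = mu * efficiency = 27.1 * 0.89 = 24.12 per hour

24.12 per hour


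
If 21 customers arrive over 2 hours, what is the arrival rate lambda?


lambda = total arrivals / time = 21 / 2 = 10.5 per hour

10.5 per hour


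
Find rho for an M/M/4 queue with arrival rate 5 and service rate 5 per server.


rho = lambda/(c*mu) = 5/(4*5) = 0.25

0.25


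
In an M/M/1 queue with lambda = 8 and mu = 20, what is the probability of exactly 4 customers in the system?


rho = 8/20; P(n) = (1-rho)*rho^n = (1-8/20)*(8/20)^4 = 0.0154

0.0154


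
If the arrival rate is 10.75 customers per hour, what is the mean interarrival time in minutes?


Mean interarrival time = 60/lambda = 60/10.75 = 5.58 minutes

5.58 minutes


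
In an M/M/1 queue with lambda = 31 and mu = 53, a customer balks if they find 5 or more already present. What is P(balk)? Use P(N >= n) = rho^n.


P(N >= 5) = rho^5 = (31/53)^5 = 0.0685

0.0685


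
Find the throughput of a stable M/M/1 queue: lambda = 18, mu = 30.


For a stable queue (lambda < mu), throughput = lambda = 18 per hour

18 per hour


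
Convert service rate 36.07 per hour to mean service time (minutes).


Mean service time = 60/mu = 60/36.07 = 1.66 minutes

1.66 minutes


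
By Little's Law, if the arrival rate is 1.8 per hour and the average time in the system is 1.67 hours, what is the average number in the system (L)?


L = lambda * W = 1.8 * 1.67 = 3.01

3.01


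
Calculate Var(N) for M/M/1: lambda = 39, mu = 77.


rho = 39/77; Var(N) = rho/(1-rho)^2 = 2.08

2.08


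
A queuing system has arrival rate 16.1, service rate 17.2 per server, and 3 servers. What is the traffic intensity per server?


rho = lambda / (c * mu) = 16.1 / (3 * 17.2) = 0.312

0.312


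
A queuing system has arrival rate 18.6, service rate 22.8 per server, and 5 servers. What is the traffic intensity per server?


rho = lambda / (c * mu) = 18.6 / (5 * 22.8) = 0.1632

0.1632


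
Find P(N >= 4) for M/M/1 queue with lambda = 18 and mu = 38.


P(N >= 4) = rho^4 = (18/38)^4 = 0.0503

0.0503


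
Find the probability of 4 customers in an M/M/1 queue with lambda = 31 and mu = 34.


rho = 31/34; P(n) = (1-rho)*rho^n = (1-31/34)*(31/34)^4 = 0.061

0.061


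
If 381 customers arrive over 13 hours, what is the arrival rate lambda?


lambda = total arrivals / time = 381 / 13 = 29.31 per hour

29.31 per hour


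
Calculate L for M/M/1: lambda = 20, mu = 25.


rho = 20/25; L = rho/(1-rho) = 4.0

4.0


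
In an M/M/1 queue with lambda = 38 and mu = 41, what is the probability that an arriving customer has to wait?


P(wait) = rho = lambda/mu = 38/41 = 0.9268

0.9268


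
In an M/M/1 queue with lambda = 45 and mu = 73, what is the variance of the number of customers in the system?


rho = 45/73; Var(N) = rho/(1-rho)^2 = 4.19

4.19


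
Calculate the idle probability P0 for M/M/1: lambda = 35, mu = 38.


P0 = 1 - rho = 1 - 35/38 = 0.0789

0.0789


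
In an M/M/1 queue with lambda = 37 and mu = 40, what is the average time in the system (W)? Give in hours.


W = 1/(mu - lambda) = 1/(40 - 37) = 0.3333 hours

0.3333 hours


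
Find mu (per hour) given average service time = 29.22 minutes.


mu = 60 / avg_service_time = 60 / 29.22 = 2.05 per hour

2.05 per hour


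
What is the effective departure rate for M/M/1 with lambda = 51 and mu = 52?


For a stable queue (lambda < mu), throughput = lambda = 51 per hour

51 per hour


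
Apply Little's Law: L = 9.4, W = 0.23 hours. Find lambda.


lambda = L / W = 9.4 / 0.23 = 40.87 per hour

40.87 per hour


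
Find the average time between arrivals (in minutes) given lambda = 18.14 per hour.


Mean interarrival time = 60/lambda = 60/18.14 = 3.31 minutes

3.31 minutes


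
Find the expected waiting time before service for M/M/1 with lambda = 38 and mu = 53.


rho = 38/53; Wq = rho/(mu - lambda) = 0.0478 hours

0.0478 hours


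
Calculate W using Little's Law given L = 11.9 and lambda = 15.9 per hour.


W = L / lambda = 11.9 / 15.9 = 0.7484 hours

0.7484 hours


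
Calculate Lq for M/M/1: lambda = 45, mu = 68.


rho = 45/68; Lq = rho^2/(1-rho) = 1.29

1.29


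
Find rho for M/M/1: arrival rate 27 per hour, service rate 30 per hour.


rho = lambda/mu = 27/30 = 0.9

0.9


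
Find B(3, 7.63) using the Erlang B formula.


B(N,A) = (A^N/N!) / sum(A^k/k!, k=0..N) with N=3, A=7.63 = 0.6624

0.6624


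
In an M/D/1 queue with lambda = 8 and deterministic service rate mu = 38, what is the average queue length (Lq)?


M/D/1: Lq = rho^2 / (2*(1-rho)) where rho = 8/38; Lq = 0.03

0.03


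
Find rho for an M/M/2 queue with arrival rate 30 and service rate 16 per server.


rho = lambda/(c*mu) = 30/(2*16) = 0.9375

0.9375


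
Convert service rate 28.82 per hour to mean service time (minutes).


Mean service time = 60/mu = 60/28.82 = 2.08 minutes

2.08 minutes


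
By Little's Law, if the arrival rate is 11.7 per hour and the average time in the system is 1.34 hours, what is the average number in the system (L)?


L = lambda * W = 11.7 * 1.34 = 15.68

15.68


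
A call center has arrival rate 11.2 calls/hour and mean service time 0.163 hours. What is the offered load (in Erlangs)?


Offered load a = lambda * E[S] = 11.2 * 0.163 = 1.83 Erlangs

1.83 Erlangs


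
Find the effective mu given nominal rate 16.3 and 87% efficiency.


Effective rate = mu * efficiency = 16.3 * 0.87 = 14.18 per hour

14.18 per hour


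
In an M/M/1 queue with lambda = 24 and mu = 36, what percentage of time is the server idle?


Idle fraction = (1 - rho) * 100 = (1 - 24/36) * 100 = 33.3%

33.3%


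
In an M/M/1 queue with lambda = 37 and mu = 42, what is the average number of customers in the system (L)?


rho = 37/42; L = rho/(1-rho) = 7.4

7.4


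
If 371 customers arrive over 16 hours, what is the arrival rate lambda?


lambda = total arrivals / time = 371 / 16 = 23.19 per hour

23.19 per hour


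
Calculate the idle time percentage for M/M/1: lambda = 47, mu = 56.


Idle fraction = (1 - rho) * 100 = (1 - 47/56) * 100 = 16.1%

16.1%


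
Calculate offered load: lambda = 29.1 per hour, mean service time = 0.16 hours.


Offered load a = lambda * E[S] = 29.1 * 0.16 = 4.66 Erlangs

4.66 Erlangs


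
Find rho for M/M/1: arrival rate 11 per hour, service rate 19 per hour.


rho = lambda/mu = 11/19 = 0.5789

0.5789


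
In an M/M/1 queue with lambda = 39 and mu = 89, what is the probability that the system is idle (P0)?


P0 = 1 - rho = 1 - 39/89 = 0.5618

0.5618


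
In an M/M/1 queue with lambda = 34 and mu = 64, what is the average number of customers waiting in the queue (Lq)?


rho = 34/64; Lq = rho^2/(1-rho) = 0.6

0.6


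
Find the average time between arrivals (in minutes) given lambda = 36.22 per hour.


Mean interarrival time = 60/lambda = 60/36.22 = 1.66 minutes

1.66 minutes


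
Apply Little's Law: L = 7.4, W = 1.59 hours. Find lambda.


lambda = L / W = 7.4 / 1.59 = 4.65 per hour

4.65 per hour


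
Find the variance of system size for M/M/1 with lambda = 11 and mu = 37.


rho = 11/37; Var(N) = rho/(1-rho)^2 = 0.6

0.6


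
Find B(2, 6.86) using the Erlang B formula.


B(N,A) = (A^N/N!) / sum(A^k/k!, k=0..N) with N=2, A=6.86 = 0.7496

0.7496


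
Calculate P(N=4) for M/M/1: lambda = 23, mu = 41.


rho = 23/41; P(n) = (1-rho)*rho^n = (1-23/41)*(23/41)^4 = 0.0435

0.0435


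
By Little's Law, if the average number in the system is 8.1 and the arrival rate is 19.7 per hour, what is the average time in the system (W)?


W = L / lambda = 8.1 / 19.7 = 0.4112 hours

0.4112 hours


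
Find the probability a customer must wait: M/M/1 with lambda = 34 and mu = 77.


P(wait) = rho = lambda/mu = 34/77 = 0.4416

0.4416


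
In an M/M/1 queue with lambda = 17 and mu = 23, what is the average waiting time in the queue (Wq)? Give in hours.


rho = 17/23; Wq = rho/(mu - lambda) = 0.1232 hours

0.1232 hours


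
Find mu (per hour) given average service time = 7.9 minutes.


mu = 60 / avg_service_time = 60 / 7.9 = 7.59 per hour

7.59 per hour


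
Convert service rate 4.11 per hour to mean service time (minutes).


Mean service time = 60/mu = 60/4.11 = 14.6 minutes

14.6 minutes


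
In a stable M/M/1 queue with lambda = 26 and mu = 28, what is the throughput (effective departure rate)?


For a stable queue (lambda < mu), throughput = lambda = 26 per hour

26 per hour


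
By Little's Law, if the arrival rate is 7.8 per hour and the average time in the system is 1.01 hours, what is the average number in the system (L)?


L = lambda * W = 7.8 * 1.01 = 7.88

7.88


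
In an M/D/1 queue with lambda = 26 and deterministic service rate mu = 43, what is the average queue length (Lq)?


M/D/1: Lq = rho^2 / (2*(1-rho)) where rho = 26/43; Lq = 0.46

0.46
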